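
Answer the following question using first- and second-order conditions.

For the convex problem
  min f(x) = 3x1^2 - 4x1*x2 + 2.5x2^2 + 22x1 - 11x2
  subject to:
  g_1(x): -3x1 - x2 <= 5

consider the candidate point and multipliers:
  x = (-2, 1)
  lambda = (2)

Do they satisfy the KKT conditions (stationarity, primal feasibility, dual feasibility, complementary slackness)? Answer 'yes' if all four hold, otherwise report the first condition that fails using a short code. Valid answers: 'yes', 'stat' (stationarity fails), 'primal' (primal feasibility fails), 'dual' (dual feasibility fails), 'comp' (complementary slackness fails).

Gradient of f: grad f(x) = Q x + c = (6, 2)
Constraint values g_i(x) = a_i^T x - b_i:
  g_1((-2, 1)) = 0
Stationarity residual: grad f(x) + sum_i lambda_i a_i = (0, 0)
  -> stationarity OK
Primal feasibility (all g_i <= 0): OK
Dual feasibility (all lambda_i >= 0): OK
Complementary slackness (lambda_i * g_i(x) = 0 for all i): OK

Verdict: yes, KKT holds.

yes


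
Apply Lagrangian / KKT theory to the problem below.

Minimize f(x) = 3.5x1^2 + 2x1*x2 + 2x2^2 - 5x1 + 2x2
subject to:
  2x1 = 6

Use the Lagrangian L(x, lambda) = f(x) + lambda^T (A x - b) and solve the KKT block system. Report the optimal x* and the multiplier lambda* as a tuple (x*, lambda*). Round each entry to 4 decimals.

Form the Lagrangian:
  L(x, lambda) = (1/2) x^T Q x + c^T x + lambda^T (A x - b)
Stationarity (grad_x L = 0): Q x + c + A^T lambda = 0.
Primal feasibility: A x = b.

This gives the KKT block system:
  [ Q   A^T ] [ x     ]   [-c ]
  [ A    0  ] [ lambda ] = [ b ]

Solving the linear system:
  x*      = (3, -2)
  lambda* = (-6)
  f(x*)   = 8.5

x* = (3, -2), lambda* = (-6)


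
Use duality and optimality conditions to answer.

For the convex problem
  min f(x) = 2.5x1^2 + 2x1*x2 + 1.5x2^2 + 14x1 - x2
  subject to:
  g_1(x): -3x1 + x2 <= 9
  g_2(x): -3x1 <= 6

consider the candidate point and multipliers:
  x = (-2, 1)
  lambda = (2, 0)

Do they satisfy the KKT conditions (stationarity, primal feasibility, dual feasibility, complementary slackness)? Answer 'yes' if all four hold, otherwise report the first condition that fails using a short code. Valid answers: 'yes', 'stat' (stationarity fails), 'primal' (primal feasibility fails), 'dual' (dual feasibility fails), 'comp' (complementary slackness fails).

Gradient of f: grad f(x) = Q x + c = (6, -2)
Constraint values g_i(x) = a_i^T x - b_i:
  g_1((-2, 1)) = -2
  g_2((-2, 1)) = 0
Stationarity residual: grad f(x) + sum_i lambda_i a_i = (0, 0)
  -> stationarity OK
Primal feasibility (all g_i <= 0): OK
Dual feasibility (all lambda_i >= 0): OK
Complementary slackness (lambda_i * g_i(x) = 0 for all i): FAILS

Verdict: the first failing condition is complementary_slackness -> comp.

comp


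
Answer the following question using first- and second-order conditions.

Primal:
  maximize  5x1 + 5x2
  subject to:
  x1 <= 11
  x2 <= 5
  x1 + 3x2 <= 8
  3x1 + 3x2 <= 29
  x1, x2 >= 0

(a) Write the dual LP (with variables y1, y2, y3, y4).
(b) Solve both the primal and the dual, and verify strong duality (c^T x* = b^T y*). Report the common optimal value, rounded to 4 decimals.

The standard primal-dual pair for 'max c^T x s.t. A x <= b, x >= 0' is:
  Dual:  min b^T y  s.t.  A^T y >= c,  y >= 0.

So the dual LP is:
  minimize  11y1 + 5y2 + 8y3 + 29y4
  subject to:
    y1 + y3 + 3y4 >= 5
    y2 + 3y3 + 3y4 >= 5
    y1, y2, y3, y4 >= 0

Solving the primal: x* = (8, 0).
  primal value c^T x* = 40.
Solving the dual: y* = (0, 0, 5, 0).
  dual value b^T y* = 40.
Strong duality: c^T x* = b^T y*. Confirmed.

40


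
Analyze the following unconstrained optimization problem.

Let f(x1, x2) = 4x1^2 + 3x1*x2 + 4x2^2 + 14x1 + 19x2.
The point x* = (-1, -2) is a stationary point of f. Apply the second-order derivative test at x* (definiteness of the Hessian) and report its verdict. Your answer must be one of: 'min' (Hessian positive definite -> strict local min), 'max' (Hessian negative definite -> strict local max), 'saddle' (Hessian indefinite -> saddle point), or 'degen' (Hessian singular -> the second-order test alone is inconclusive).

Compute the Hessian H = grad^2 f:
  H = [[8, 3], [3, 8]]
Verify stationarity: grad f(x*) = H x* + g = (0, 0).
Eigenvalues of H: 5, 11.
Both eigenvalues > 0, so H is positive definite -> x* is a strict local min.

min


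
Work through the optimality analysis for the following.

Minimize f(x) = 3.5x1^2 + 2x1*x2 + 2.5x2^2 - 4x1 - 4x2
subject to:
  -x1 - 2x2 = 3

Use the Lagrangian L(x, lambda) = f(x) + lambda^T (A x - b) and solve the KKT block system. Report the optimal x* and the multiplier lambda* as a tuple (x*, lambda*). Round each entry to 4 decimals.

Form the Lagrangian:
  L(x, lambda) = (1/2) x^T Q x + c^T x + lambda^T (A x - b)
Stationarity (grad_x L = 0): Q x + c + A^T lambda = 0.
Primal feasibility: A x = b.

This gives the KKT block system:
  [ Q   A^T ] [ x     ]   [-c ]
  [ A    0  ] [ lambda ] = [ b ]

Solving the linear system:
  x*      = (0.2, -1.6)
  lambda* = (-5.8)
  f(x*)   = 11.5

x* = (0.2, -1.6), lambda* = (-5.8)


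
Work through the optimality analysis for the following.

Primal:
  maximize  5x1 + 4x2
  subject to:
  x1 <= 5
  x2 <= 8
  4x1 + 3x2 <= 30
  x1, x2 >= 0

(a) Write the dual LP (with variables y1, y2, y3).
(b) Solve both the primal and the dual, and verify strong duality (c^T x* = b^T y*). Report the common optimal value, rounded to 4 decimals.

The standard primal-dual pair for 'max c^T x s.t. A x <= b, x >= 0' is:
  Dual:  min b^T y  s.t.  A^T y >= c,  y >= 0.

So the dual LP is:
  minimize  5y1 + 8y2 + 30y3
  subject to:
    y1 + 4y3 >= 5
    y2 + 3y3 >= 4
    y1, y2, y3 >= 0

Solving the primal: x* = (1.5, 8).
  primal value c^T x* = 39.5.
Solving the dual: y* = (0, 0.25, 1.25).
  dual value b^T y* = 39.5.
Strong duality: c^T x* = b^T y*. Confirmed.

39.5


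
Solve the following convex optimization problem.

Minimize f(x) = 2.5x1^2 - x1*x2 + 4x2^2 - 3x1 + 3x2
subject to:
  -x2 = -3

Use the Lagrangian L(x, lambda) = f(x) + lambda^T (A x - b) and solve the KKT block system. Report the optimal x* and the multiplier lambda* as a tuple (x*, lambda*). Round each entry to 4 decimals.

Form the Lagrangian:
  L(x, lambda) = (1/2) x^T Q x + c^T x + lambda^T (A x - b)
Stationarity (grad_x L = 0): Q x + c + A^T lambda = 0.
Primal feasibility: A x = b.

This gives the KKT block system:
  [ Q   A^T ] [ x     ]   [-c ]
  [ A    0  ] [ lambda ] = [ b ]

Solving the linear system:
  x*      = (1.2, 3)
  lambda* = (25.8)
  f(x*)   = 41.4

x* = (1.2, 3), lambda* = (25.8)


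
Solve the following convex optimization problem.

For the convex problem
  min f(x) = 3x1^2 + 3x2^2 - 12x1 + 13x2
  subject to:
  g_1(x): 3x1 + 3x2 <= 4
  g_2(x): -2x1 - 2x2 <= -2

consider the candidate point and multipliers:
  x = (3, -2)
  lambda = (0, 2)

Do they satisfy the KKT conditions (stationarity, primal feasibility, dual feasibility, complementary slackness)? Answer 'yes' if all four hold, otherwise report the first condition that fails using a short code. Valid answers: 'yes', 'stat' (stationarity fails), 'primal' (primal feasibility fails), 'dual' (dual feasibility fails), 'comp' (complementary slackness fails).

Gradient of f: grad f(x) = Q x + c = (6, 1)
Constraint values g_i(x) = a_i^T x - b_i:
  g_1((3, -2)) = -1
  g_2((3, -2)) = 0
Stationarity residual: grad f(x) + sum_i lambda_i a_i = (2, -3)
  -> stationarity FAILS
Primal feasibility (all g_i <= 0): OK
Dual feasibility (all lambda_i >= 0): OK
Complementary slackness (lambda_i * g_i(x) = 0 for all i): OK

Verdict: the first failing condition is stationarity -> stat.

stat


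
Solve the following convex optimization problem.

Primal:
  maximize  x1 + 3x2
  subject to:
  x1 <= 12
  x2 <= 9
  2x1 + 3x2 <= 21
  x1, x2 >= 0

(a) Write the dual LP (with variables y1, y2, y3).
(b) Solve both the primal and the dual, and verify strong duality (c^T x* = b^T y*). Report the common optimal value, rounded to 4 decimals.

The standard primal-dual pair for 'max c^T x s.t. A x <= b, x >= 0' is:
  Dual:  min b^T y  s.t.  A^T y >= c,  y >= 0.

So the dual LP is:
  minimize  12y1 + 9y2 + 21y3
  subject to:
    y1 + 2y3 >= 1
    y2 + 3y3 >= 3
    y1, y2, y3 >= 0

Solving the primal: x* = (0, 7).
  primal value c^T x* = 21.
Solving the dual: y* = (0, 0, 1).
  dual value b^T y* = 21.
Strong duality: c^T x* = b^T y*. Confirmed.

21


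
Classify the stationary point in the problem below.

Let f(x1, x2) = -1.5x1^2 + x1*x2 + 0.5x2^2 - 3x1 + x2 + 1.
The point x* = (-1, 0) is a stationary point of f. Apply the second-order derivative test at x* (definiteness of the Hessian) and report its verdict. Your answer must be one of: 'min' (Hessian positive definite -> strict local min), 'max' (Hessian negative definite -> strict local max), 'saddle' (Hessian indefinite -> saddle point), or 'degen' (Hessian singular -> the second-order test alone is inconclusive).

Compute the Hessian H = grad^2 f:
  H = [[-3, 1], [1, 1]]
Verify stationarity: grad f(x*) = H x* + g = (0, 0).
Eigenvalues of H: -3.2361, 1.2361.
Eigenvalues have mixed signs, so H is indefinite -> x* is a saddle point.

saddle


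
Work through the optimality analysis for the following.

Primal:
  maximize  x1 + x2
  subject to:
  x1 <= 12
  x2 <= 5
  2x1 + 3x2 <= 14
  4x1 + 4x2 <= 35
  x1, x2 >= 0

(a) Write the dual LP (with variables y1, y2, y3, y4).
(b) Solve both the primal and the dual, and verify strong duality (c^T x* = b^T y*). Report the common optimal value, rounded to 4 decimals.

The standard primal-dual pair for 'max c^T x s.t. A x <= b, x >= 0' is:
  Dual:  min b^T y  s.t.  A^T y >= c,  y >= 0.

So the dual LP is:
  minimize  12y1 + 5y2 + 14y3 + 35y4
  subject to:
    y1 + 2y3 + 4y4 >= 1
    y2 + 3y3 + 4y4 >= 1
    y1, y2, y3, y4 >= 0

Solving the primal: x* = (7, 0).
  primal value c^T x* = 7.
Solving the dual: y* = (0, 0, 0.5, 0).
  dual value b^T y* = 7.
Strong duality: c^T x* = b^T y*. Confirmed.

7


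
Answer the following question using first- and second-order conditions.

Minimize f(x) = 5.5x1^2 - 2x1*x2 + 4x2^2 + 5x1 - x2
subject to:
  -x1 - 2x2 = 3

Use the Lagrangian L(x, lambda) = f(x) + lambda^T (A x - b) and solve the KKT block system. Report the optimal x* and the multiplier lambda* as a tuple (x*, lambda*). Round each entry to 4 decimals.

Form the Lagrangian:
  L(x, lambda) = (1/2) x^T Q x + c^T x + lambda^T (A x - b)
Stationarity (grad_x L = 0): Q x + c + A^T lambda = 0.
Primal feasibility: A x = b.

This gives the KKT block system:
  [ Q   A^T ] [ x     ]   [-c ]
  [ A    0  ] [ lambda ] = [ b ]

Solving the linear system:
  x*      = (-0.9667, -1.0167)
  lambda* = (-3.6)
  f(x*)   = 3.4917

x* = (-0.9667, -1.0167), lambda* = (-3.6)


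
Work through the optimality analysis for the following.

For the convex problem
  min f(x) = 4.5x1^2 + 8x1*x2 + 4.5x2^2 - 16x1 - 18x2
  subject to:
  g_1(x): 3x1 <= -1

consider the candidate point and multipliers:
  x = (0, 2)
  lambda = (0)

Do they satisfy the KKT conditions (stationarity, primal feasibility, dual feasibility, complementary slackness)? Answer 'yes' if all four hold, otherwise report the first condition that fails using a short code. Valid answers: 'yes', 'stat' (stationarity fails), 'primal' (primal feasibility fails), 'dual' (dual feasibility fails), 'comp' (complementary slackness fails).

Gradient of f: grad f(x) = Q x + c = (0, 0)
Constraint values g_i(x) = a_i^T x - b_i:
  g_1((0, 2)) = 1
Stationarity residual: grad f(x) + sum_i lambda_i a_i = (0, 0)
  -> stationarity OK
Primal feasibility (all g_i <= 0): FAILS
Dual feasibility (all lambda_i >= 0): OK
Complementary slackness (lambda_i * g_i(x) = 0 for all i): OK

Verdict: the first failing condition is primal_feasibility -> primal.

primal


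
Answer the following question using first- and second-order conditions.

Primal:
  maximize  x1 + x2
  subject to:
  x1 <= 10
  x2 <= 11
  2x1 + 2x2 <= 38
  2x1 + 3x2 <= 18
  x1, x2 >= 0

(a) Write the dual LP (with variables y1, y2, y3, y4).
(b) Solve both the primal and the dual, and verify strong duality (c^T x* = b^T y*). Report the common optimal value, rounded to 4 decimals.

The standard primal-dual pair for 'max c^T x s.t. A x <= b, x >= 0' is:
  Dual:  min b^T y  s.t.  A^T y >= c,  y >= 0.

So the dual LP is:
  minimize  10y1 + 11y2 + 38y3 + 18y4
  subject to:
    y1 + 2y3 + 2y4 >= 1
    y2 + 2y3 + 3y4 >= 1
    y1, y2, y3, y4 >= 0

Solving the primal: x* = (9, 0).
  primal value c^T x* = 9.
Solving the dual: y* = (0, 0, 0, 0.5).
  dual value b^T y* = 9.
Strong duality: c^T x* = b^T y*. Confirmed.

9


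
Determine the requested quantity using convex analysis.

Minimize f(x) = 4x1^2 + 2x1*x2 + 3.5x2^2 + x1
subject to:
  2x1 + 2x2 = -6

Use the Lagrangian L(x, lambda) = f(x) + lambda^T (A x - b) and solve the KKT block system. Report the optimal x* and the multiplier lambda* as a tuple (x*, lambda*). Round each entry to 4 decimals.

Form the Lagrangian:
  L(x, lambda) = (1/2) x^T Q x + c^T x + lambda^T (A x - b)
Stationarity (grad_x L = 0): Q x + c + A^T lambda = 0.
Primal feasibility: A x = b.

This gives the KKT block system:
  [ Q   A^T ] [ x     ]   [-c ]
  [ A    0  ] [ lambda ] = [ b ]

Solving the linear system:
  x*      = (-1.4545, -1.5455)
  lambda* = (6.8636)
  f(x*)   = 19.8636

x* = (-1.4545, -1.5455), lambda* = (6.8636)


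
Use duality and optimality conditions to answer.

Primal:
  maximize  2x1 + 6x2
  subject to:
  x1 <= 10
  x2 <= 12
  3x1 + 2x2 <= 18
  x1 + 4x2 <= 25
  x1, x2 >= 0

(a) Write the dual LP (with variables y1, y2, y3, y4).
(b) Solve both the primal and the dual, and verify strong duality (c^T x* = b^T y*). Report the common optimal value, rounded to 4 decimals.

The standard primal-dual pair for 'max c^T x s.t. A x <= b, x >= 0' is:
  Dual:  min b^T y  s.t.  A^T y >= c,  y >= 0.

So the dual LP is:
  minimize  10y1 + 12y2 + 18y3 + 25y4
  subject to:
    y1 + 3y3 + y4 >= 2
    y2 + 2y3 + 4y4 >= 6
    y1, y2, y3, y4 >= 0

Solving the primal: x* = (2.2, 5.7).
  primal value c^T x* = 38.6.
Solving the dual: y* = (0, 0, 0.2, 1.4).
  dual value b^T y* = 38.6.
Strong duality: c^T x* = b^T y*. Confirmed.

38.6


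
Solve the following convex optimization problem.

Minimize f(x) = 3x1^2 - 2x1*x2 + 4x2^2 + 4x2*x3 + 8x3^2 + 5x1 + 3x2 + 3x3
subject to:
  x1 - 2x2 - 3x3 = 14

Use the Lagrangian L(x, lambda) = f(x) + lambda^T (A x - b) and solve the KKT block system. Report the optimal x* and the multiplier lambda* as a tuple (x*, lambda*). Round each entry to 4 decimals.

Form the Lagrangian:
  L(x, lambda) = (1/2) x^T Q x + c^T x + lambda^T (A x - b)
Stationarity (grad_x L = 0): Q x + c + A^T lambda = 0.
Primal feasibility: A x = b.

This gives the KKT block system:
  [ Q   A^T ] [ x     ]   [-c ]
  [ A    0  ] [ lambda ] = [ b ]

Solving the linear system:
  x*      = (0.8435, -2.9198, -2.4389)
  lambda* = (-15.9008)
  f(x*)   = 105.376

x* = (0.8435, -2.9198, -2.4389), lambda* = (-15.9008)


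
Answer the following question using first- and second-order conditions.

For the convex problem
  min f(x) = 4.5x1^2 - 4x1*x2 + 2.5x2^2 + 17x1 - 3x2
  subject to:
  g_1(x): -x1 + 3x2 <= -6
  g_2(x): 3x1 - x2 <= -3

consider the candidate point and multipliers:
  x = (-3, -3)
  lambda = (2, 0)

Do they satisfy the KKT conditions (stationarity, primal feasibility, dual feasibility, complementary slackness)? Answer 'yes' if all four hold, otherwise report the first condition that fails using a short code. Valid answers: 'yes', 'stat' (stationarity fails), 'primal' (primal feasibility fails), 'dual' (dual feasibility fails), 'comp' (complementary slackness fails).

Gradient of f: grad f(x) = Q x + c = (2, -6)
Constraint values g_i(x) = a_i^T x - b_i:
  g_1((-3, -3)) = 0
  g_2((-3, -3)) = -3
Stationarity residual: grad f(x) + sum_i lambda_i a_i = (0, 0)
  -> stationarity OK
Primal feasibility (all g_i <= 0): OK
Dual feasibility (all lambda_i >= 0): OK
Complementary slackness (lambda_i * g_i(x) = 0 for all i): OK

Verdict: yes, KKT holds.

yes


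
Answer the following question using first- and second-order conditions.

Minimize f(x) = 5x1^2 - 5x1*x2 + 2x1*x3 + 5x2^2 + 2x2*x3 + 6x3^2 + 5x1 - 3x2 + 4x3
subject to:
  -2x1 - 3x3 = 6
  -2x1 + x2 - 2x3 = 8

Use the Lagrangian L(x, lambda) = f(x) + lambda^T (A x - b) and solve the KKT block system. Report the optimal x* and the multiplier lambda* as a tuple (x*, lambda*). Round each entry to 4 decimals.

Form the Lagrangian:
  L(x, lambda) = (1/2) x^T Q x + c^T x + lambda^T (A x - b)
Stationarity (grad_x L = 0): Q x + c + A^T lambda = 0.
Primal feasibility: A x = b.

This gives the KKT block system:
  [ Q   A^T ] [ x     ]   [-c ]
  [ A    0  ] [ lambda ] = [ b ]

Solving the linear system:
  x*      = (-1.2692, 3.1538, -1.1538)
  lambda* = (19.6923, -32.5769)
  f(x*)   = 61.0192

x* = (-1.2692, 3.1538, -1.1538), lambda* = (19.6923, -32.5769)


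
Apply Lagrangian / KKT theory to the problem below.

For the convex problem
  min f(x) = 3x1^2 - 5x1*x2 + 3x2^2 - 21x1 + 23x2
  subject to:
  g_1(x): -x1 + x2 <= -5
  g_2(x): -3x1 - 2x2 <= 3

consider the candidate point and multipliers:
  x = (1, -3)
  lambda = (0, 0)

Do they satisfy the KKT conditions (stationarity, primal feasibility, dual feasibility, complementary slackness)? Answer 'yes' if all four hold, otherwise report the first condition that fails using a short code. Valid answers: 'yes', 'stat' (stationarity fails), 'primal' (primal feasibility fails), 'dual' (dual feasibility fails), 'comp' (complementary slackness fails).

Gradient of f: grad f(x) = Q x + c = (0, 0)
Constraint values g_i(x) = a_i^T x - b_i:
  g_1((1, -3)) = 1
  g_2((1, -3)) = 0
Stationarity residual: grad f(x) + sum_i lambda_i a_i = (0, 0)
  -> stationarity OK
Primal feasibility (all g_i <= 0): FAILS
Dual feasibility (all lambda_i >= 0): OK
Complementary slackness (lambda_i * g_i(x) = 0 for all i): OK

Verdict: the first failing condition is primal_feasibility -> primal.

primal


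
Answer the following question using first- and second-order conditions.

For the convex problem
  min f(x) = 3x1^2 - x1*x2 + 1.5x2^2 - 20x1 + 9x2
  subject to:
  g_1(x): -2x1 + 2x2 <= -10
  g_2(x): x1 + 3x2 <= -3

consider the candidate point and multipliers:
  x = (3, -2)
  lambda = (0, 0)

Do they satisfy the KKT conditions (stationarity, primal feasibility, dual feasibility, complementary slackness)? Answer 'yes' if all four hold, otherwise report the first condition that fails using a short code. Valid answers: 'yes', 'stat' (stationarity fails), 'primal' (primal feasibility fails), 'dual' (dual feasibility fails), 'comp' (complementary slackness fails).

Gradient of f: grad f(x) = Q x + c = (0, 0)
Constraint values g_i(x) = a_i^T x - b_i:
  g_1((3, -2)) = 0
  g_2((3, -2)) = 0
Stationarity residual: grad f(x) + sum_i lambda_i a_i = (0, 0)
  -> stationarity OK
Primal feasibility (all g_i <= 0): OK
Dual feasibility (all lambda_i >= 0): OK
Complementary slackness (lambda_i * g_i(x) = 0 for all i): OK

Verdict: yes, KKT holds.

yes


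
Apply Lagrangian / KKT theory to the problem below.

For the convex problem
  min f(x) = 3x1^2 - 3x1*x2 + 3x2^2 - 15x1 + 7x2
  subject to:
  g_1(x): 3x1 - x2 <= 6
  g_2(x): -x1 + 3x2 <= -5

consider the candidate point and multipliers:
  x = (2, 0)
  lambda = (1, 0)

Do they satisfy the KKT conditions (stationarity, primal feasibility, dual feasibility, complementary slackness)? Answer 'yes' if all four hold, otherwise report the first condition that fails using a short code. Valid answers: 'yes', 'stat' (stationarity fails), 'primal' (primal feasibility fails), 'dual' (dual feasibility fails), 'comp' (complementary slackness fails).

Gradient of f: grad f(x) = Q x + c = (-3, 1)
Constraint values g_i(x) = a_i^T x - b_i:
  g_1((2, 0)) = 0
  g_2((2, 0)) = 3
Stationarity residual: grad f(x) + sum_i lambda_i a_i = (0, 0)
  -> stationarity OK
Primal feasibility (all g_i <= 0): FAILS
Dual feasibility (all lambda_i >= 0): OK
Complementary slackness (lambda_i * g_i(x) = 0 for all i): OK

Verdict: the first failing condition is primal_feasibility -> primal.

primal


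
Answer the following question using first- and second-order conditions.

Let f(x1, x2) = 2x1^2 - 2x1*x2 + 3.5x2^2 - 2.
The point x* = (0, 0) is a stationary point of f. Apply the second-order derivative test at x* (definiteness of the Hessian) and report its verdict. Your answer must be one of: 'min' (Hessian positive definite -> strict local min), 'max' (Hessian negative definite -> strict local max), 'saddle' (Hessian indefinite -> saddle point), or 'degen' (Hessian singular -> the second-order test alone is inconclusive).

Compute the Hessian H = grad^2 f:
  H = [[4, -2], [-2, 7]]
Verify stationarity: grad f(x*) = H x* + g = (0, 0).
Eigenvalues of H: 3, 8.
Both eigenvalues > 0, so H is positive definite -> x* is a strict local min.

min


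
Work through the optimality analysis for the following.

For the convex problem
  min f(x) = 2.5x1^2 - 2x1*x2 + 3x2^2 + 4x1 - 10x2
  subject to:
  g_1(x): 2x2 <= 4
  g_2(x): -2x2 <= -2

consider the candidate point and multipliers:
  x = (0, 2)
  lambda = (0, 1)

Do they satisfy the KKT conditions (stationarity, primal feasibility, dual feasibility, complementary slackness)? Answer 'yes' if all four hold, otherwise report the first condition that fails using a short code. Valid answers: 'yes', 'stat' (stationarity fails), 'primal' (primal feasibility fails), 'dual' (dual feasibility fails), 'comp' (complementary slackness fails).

Gradient of f: grad f(x) = Q x + c = (0, 2)
Constraint values g_i(x) = a_i^T x - b_i:
  g_1((0, 2)) = 0
  g_2((0, 2)) = -2
Stationarity residual: grad f(x) + sum_i lambda_i a_i = (0, 0)
  -> stationarity OK
Primal feasibility (all g_i <= 0): OK
Dual feasibility (all lambda_i >= 0): OK
Complementary slackness (lambda_i * g_i(x) = 0 for all i): FAILS

Verdict: the first failing condition is complementary_slackness -> comp.

comp


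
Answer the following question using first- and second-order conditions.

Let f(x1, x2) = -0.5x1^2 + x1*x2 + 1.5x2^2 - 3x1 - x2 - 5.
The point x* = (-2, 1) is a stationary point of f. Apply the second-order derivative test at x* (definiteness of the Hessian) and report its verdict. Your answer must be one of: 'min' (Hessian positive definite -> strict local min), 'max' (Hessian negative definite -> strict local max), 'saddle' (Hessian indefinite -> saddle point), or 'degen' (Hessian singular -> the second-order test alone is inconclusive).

Compute the Hessian H = grad^2 f:
  H = [[-1, 1], [1, 3]]
Verify stationarity: grad f(x*) = H x* + g = (0, 0).
Eigenvalues of H: -1.2361, 3.2361.
Eigenvalues have mixed signs, so H is indefinite -> x* is a saddle point.

saddle


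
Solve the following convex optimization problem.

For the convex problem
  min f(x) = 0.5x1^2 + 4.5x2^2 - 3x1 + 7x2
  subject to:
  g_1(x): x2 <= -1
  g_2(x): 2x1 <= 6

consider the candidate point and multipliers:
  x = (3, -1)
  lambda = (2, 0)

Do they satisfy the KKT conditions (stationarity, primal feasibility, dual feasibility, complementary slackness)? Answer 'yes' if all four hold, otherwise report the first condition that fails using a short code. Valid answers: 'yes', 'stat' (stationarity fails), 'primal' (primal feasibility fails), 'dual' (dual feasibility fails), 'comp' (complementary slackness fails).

Gradient of f: grad f(x) = Q x + c = (0, -2)
Constraint values g_i(x) = a_i^T x - b_i:
  g_1((3, -1)) = 0
  g_2((3, -1)) = 0
Stationarity residual: grad f(x) + sum_i lambda_i a_i = (0, 0)
  -> stationarity OK
Primal feasibility (all g_i <= 0): OK
Dual feasibility (all lambda_i >= 0): OK
Complementary slackness (lambda_i * g_i(x) = 0 for all i): OK

Verdict: yes, KKT holds.

yes


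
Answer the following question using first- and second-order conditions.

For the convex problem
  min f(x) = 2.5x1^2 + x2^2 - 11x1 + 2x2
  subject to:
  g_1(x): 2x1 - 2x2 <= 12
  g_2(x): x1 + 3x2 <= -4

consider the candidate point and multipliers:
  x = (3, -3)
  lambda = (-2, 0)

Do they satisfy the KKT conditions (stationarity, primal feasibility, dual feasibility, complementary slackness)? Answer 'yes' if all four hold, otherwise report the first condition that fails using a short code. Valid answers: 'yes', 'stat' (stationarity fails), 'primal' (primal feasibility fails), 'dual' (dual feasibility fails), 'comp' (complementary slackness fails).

Gradient of f: grad f(x) = Q x + c = (4, -4)
Constraint values g_i(x) = a_i^T x - b_i:
  g_1((3, -3)) = 0
  g_2((3, -3)) = -2
Stationarity residual: grad f(x) + sum_i lambda_i a_i = (0, 0)
  -> stationarity OK
Primal feasibility (all g_i <= 0): OK
Dual feasibility (all lambda_i >= 0): FAILS
Complementary slackness (lambda_i * g_i(x) = 0 for all i): OK

Verdict: the first failing condition is dual_feasibility -> dual.

dual


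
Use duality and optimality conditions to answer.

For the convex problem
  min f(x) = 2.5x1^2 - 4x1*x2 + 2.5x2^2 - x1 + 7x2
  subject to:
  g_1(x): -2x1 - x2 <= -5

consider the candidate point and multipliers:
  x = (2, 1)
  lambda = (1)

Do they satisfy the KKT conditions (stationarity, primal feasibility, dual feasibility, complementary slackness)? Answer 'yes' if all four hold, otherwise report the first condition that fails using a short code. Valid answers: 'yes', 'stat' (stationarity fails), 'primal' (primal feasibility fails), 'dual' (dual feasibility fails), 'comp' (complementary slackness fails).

Gradient of f: grad f(x) = Q x + c = (5, 4)
Constraint values g_i(x) = a_i^T x - b_i:
  g_1((2, 1)) = 0
Stationarity residual: grad f(x) + sum_i lambda_i a_i = (3, 3)
  -> stationarity FAILS
Primal feasibility (all g_i <= 0): OK
Dual feasibility (all lambda_i >= 0): OK
Complementary slackness (lambda_i * g_i(x) = 0 for all i): OK

Verdict: the first failing condition is stationarity -> stat.

stat


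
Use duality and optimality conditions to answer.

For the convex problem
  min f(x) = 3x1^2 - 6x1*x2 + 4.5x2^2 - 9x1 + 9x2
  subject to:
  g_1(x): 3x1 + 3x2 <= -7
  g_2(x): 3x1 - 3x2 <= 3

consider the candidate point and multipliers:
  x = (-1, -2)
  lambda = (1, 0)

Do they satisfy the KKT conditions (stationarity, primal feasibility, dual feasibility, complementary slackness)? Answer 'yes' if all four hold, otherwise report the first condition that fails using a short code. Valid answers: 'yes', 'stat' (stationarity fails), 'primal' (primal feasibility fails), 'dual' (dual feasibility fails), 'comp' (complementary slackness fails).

Gradient of f: grad f(x) = Q x + c = (-3, -3)
Constraint values g_i(x) = a_i^T x - b_i:
  g_1((-1, -2)) = -2
  g_2((-1, -2)) = 0
Stationarity residual: grad f(x) + sum_i lambda_i a_i = (0, 0)
  -> stationarity OK
Primal feasibility (all g_i <= 0): OK
Dual feasibility (all lambda_i >= 0): OK
Complementary slackness (lambda_i * g_i(x) = 0 for all i): FAILS

Verdict: the first failing condition is complementary_slackness -> comp.

comp


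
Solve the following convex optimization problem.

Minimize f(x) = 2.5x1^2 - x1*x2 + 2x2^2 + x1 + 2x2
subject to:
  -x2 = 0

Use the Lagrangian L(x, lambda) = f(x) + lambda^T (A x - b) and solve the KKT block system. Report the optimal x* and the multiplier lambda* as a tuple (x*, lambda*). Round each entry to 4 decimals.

Form the Lagrangian:
  L(x, lambda) = (1/2) x^T Q x + c^T x + lambda^T (A x - b)
Stationarity (grad_x L = 0): Q x + c + A^T lambda = 0.
Primal feasibility: A x = b.

This gives the KKT block system:
  [ Q   A^T ] [ x     ]   [-c ]
  [ A    0  ] [ lambda ] = [ b ]

Solving the linear system:
  x*      = (-0.2, 0)
  lambda* = (2.2)
  f(x*)   = -0.1

x* = (-0.2, 0), lambda* = (2.2)


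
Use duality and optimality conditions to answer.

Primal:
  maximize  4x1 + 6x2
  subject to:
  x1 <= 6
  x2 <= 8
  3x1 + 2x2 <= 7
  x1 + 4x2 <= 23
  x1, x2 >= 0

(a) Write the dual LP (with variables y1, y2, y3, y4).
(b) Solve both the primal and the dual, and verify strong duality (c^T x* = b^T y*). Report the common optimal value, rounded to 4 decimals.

The standard primal-dual pair for 'max c^T x s.t. A x <= b, x >= 0' is:
  Dual:  min b^T y  s.t.  A^T y >= c,  y >= 0.

So the dual LP is:
  minimize  6y1 + 8y2 + 7y3 + 23y4
  subject to:
    y1 + 3y3 + y4 >= 4
    y2 + 2y3 + 4y4 >= 6
    y1, y2, y3, y4 >= 0

Solving the primal: x* = (0, 3.5).
  primal value c^T x* = 21.
Solving the dual: y* = (0, 0, 3, 0).
  dual value b^T y* = 21.
Strong duality: c^T x* = b^T y*. Confirmed.

21


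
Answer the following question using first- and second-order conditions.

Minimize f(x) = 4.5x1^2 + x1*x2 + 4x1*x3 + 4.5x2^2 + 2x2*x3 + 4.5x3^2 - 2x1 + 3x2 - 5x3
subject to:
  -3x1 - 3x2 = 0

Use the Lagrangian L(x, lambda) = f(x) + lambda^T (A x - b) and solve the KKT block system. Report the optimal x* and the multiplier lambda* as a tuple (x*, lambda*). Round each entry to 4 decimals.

Form the Lagrangian:
  L(x, lambda) = (1/2) x^T Q x + c^T x + lambda^T (A x - b)
Stationarity (grad_x L = 0): Q x + c + A^T lambda = 0.
Primal feasibility: A x = b.

This gives the KKT block system:
  [ Q   A^T ] [ x     ]   [-c ]
  [ A    0  ] [ lambda ] = [ b ]

Solving the linear system:
  x*      = (0.25, -0.25, 0.5)
  lambda* = (0.6667)
  f(x*)   = -1.875

x* = (0.25, -0.25, 0.5), lambda* = (0.6667)


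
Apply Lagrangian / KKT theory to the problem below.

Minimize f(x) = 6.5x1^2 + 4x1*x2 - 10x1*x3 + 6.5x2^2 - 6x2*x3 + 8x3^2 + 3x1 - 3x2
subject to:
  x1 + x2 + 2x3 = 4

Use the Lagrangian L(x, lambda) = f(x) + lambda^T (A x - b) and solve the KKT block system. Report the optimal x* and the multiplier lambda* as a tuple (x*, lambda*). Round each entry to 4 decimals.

Form the Lagrangian:
  L(x, lambda) = (1/2) x^T Q x + c^T x + lambda^T (A x - b)
Stationarity (grad_x L = 0): Q x + c + A^T lambda = 0.
Primal feasibility: A x = b.

This gives the KKT block system:
  [ Q   A^T ] [ x     ]   [-c ]
  [ A    0  ] [ lambda ] = [ b ]

Solving the linear system:
  x*      = (0.7205, 0.8466, 1.2164)
  lambda* = (-3.589)
  f(x*)   = 6.989

x* = (0.7205, 0.8466, 1.2164), lambda* = (-3.589)


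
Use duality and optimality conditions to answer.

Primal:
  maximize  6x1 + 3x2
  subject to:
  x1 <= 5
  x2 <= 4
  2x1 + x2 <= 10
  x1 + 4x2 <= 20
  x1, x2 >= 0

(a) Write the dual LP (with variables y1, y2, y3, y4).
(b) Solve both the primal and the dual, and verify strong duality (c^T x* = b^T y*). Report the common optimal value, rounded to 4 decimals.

The standard primal-dual pair for 'max c^T x s.t. A x <= b, x >= 0' is:
  Dual:  min b^T y  s.t.  A^T y >= c,  y >= 0.

So the dual LP is:
  minimize  5y1 + 4y2 + 10y3 + 20y4
  subject to:
    y1 + 2y3 + y4 >= 6
    y2 + y3 + 4y4 >= 3
    y1, y2, y3, y4 >= 0

Solving the primal: x* = (5, 0).
  primal value c^T x* = 30.
Solving the dual: y* = (0, 0, 3, 0).
  dual value b^T y* = 30.
Strong duality: c^T x* = b^T y*. Confirmed.

30


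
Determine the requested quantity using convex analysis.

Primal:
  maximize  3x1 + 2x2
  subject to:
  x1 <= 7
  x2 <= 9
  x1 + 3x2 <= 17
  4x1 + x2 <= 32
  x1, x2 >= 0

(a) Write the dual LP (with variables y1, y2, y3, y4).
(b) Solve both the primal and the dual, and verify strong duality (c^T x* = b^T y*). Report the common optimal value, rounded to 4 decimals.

The standard primal-dual pair for 'max c^T x s.t. A x <= b, x >= 0' is:
  Dual:  min b^T y  s.t.  A^T y >= c,  y >= 0.

So the dual LP is:
  minimize  7y1 + 9y2 + 17y3 + 32y4
  subject to:
    y1 + y3 + 4y4 >= 3
    y2 + 3y3 + y4 >= 2
    y1, y2, y3, y4 >= 0

Solving the primal: x* = (7, 3.3333).
  primal value c^T x* = 27.6667.
Solving the dual: y* = (2.3333, 0, 0.6667, 0).
  dual value b^T y* = 27.6667.
Strong duality: c^T x* = b^T y*. Confirmed.

27.6667


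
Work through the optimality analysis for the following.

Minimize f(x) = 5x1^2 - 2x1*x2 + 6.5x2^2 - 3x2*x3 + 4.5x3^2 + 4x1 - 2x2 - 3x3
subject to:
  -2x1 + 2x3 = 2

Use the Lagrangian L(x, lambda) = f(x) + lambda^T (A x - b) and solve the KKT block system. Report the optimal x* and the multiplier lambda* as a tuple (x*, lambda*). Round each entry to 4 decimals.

Form the Lagrangian:
  L(x, lambda) = (1/2) x^T Q x + c^T x + lambda^T (A x - b)
Stationarity (grad_x L = 0): Q x + c + A^T lambda = 0.
Primal feasibility: A x = b.

This gives the KKT block system:
  [ Q   A^T ] [ x     ]   [-c ]
  [ A    0  ] [ lambda ] = [ b ]

Solving the linear system:
  x*      = (-0.473, 0.2027, 0.527)
  lambda* = (-0.5676)
  f(x*)   = -1.3716

x* = (-0.473, 0.2027, 0.527), lambda* = (-0.5676)


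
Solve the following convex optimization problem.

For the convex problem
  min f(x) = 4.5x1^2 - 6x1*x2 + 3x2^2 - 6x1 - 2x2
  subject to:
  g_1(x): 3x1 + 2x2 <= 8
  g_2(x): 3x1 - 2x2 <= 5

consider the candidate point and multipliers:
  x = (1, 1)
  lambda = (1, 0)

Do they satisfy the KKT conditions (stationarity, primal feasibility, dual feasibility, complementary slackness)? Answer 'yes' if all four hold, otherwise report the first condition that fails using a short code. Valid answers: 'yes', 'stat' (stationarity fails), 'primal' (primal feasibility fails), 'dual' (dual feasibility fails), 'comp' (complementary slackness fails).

Gradient of f: grad f(x) = Q x + c = (-3, -2)
Constraint values g_i(x) = a_i^T x - b_i:
  g_1((1, 1)) = -3
  g_2((1, 1)) = -4
Stationarity residual: grad f(x) + sum_i lambda_i a_i = (0, 0)
  -> stationarity OK
Primal feasibility (all g_i <= 0): OK
Dual feasibility (all lambda_i >= 0): OK
Complementary slackness (lambda_i * g_i(x) = 0 for all i): FAILS

Verdict: the first failing condition is complementary_slackness -> comp.

comp


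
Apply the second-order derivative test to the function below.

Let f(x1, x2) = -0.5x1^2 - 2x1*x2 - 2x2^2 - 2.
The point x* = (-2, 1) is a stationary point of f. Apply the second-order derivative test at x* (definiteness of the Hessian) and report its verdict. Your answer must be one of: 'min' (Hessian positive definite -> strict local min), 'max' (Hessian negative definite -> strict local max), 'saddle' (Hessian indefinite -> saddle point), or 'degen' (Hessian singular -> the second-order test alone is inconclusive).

Compute the Hessian H = grad^2 f:
  H = [[-1, -2], [-2, -4]]
Verify stationarity: grad f(x*) = H x* + g = (0, 0).
Eigenvalues of H: -5, 0.
H has a zero eigenvalue (singular; negative semidefinite but not definite), so H is neither positive definite, negative definite, nor indefinite. The second-order test alone is inconclusive -> degen.
(Indeed, f is constant along the null direction of H through x*, so x* is not a strict local extremum.)

degen


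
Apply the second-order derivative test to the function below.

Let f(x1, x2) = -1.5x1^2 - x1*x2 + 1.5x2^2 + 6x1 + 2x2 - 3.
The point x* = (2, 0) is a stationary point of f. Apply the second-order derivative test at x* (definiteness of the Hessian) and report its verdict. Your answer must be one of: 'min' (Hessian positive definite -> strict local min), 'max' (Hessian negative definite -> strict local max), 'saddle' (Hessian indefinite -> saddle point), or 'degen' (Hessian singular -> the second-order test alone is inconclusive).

Compute the Hessian H = grad^2 f:
  H = [[-3, -1], [-1, 3]]
Verify stationarity: grad f(x*) = H x* + g = (0, 0).
Eigenvalues of H: -3.1623, 3.1623.
Eigenvalues have mixed signs, so H is indefinite -> x* is a saddle point.

saddle


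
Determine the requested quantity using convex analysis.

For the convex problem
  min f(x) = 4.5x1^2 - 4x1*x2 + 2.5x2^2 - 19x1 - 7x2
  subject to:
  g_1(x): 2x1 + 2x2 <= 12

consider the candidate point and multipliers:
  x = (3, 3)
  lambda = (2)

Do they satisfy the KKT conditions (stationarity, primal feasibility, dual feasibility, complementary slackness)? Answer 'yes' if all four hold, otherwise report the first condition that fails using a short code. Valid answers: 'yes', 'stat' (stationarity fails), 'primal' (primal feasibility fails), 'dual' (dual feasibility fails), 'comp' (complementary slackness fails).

Gradient of f: grad f(x) = Q x + c = (-4, -4)
Constraint values g_i(x) = a_i^T x - b_i:
  g_1((3, 3)) = 0
Stationarity residual: grad f(x) + sum_i lambda_i a_i = (0, 0)
  -> stationarity OK
Primal feasibility (all g_i <= 0): OK
Dual feasibility (all lambda_i >= 0): OK
Complementary slackness (lambda_i * g_i(x) = 0 for all i): OK

Verdict: yes, KKT holds.

yes


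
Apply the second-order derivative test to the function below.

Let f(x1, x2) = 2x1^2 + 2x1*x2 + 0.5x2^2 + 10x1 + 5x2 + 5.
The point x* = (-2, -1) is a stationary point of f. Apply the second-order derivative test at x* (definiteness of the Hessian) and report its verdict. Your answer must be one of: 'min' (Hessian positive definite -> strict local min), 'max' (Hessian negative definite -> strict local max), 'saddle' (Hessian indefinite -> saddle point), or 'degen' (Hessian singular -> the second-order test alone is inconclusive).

Compute the Hessian H = grad^2 f:
  H = [[4, 2], [2, 1]]
Verify stationarity: grad f(x*) = H x* + g = (0, 0).
Eigenvalues of H: 0, 5.
H has a zero eigenvalue (singular; positive semidefinite but not definite), so H is neither positive definite, negative definite, nor indefinite. The second-order test alone is inconclusive -> degen.
(Indeed, f is constant along the null direction of H through x*, so x* is not a strict local extremum.)

degen


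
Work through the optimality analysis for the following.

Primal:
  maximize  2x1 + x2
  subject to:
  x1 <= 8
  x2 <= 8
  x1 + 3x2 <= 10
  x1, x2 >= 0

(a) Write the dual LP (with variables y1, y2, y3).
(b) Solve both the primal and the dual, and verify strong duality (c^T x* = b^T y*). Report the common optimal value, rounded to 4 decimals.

The standard primal-dual pair for 'max c^T x s.t. A x <= b, x >= 0' is:
  Dual:  min b^T y  s.t.  A^T y >= c,  y >= 0.

So the dual LP is:
  minimize  8y1 + 8y2 + 10y3
  subject to:
    y1 + y3 >= 2
    y2 + 3y3 >= 1
    y1, y2, y3 >= 0

Solving the primal: x* = (8, 0.6667).
  primal value c^T x* = 16.6667.
Solving the dual: y* = (1.6667, 0, 0.3333).
  dual value b^T y* = 16.6667.
Strong duality: c^T x* = b^T y*. Confirmed.

16.6667


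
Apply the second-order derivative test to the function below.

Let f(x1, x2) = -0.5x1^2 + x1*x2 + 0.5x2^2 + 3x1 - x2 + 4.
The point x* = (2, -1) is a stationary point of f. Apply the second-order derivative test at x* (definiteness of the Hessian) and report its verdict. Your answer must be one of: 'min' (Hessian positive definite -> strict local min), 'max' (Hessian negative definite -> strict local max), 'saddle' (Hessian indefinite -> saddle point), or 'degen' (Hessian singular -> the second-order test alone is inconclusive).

Compute the Hessian H = grad^2 f:
  H = [[-1, 1], [1, 1]]
Verify stationarity: grad f(x*) = H x* + g = (0, 0).
Eigenvalues of H: -1.4142, 1.4142.
Eigenvalues have mixed signs, so H is indefinite -> x* is a saddle point.

saddle


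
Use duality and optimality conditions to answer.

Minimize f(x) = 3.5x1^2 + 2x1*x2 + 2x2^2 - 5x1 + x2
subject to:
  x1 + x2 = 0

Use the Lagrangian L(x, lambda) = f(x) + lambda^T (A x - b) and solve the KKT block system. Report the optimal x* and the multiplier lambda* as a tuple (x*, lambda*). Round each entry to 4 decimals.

Form the Lagrangian:
  L(x, lambda) = (1/2) x^T Q x + c^T x + lambda^T (A x - b)
Stationarity (grad_x L = 0): Q x + c + A^T lambda = 0.
Primal feasibility: A x = b.

This gives the KKT block system:
  [ Q   A^T ] [ x     ]   [-c ]
  [ A    0  ] [ lambda ] = [ b ]

Solving the linear system:
  x*      = (0.8571, -0.8571)
  lambda* = (0.7143)
  f(x*)   = -2.5714

x* = (0.8571, -0.8571), lambda* = (0.7143)


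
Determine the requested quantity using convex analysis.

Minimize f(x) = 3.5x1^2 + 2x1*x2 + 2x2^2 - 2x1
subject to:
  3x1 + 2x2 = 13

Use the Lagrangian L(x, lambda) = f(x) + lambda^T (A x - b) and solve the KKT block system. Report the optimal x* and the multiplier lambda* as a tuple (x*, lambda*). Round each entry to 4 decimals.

Form the Lagrangian:
  L(x, lambda) = (1/2) x^T Q x + c^T x + lambda^T (A x - b)
Stationarity (grad_x L = 0): Q x + c + A^T lambda = 0.
Primal feasibility: A x = b.

This gives the KKT block system:
  [ Q   A^T ] [ x     ]   [-c ]
  [ A    0  ] [ lambda ] = [ b ]

Solving the linear system:
  x*      = (2.8, 2.3)
  lambda* = (-7.4)
  f(x*)   = 45.3

x* = (2.8, 2.3), lambda* = (-7.4)


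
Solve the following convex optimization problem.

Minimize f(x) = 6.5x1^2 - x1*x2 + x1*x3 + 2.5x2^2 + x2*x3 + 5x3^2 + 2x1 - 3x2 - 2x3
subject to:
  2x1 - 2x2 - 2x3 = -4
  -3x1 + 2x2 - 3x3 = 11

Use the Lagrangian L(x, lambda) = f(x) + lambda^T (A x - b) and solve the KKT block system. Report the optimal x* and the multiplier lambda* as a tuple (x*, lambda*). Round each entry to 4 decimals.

Form the Lagrangian:
  L(x, lambda) = (1/2) x^T Q x + c^T x + lambda^T (A x - b)
Stationarity (grad_x L = 0): Q x + c + A^T lambda = 0.
Primal feasibility: A x = b.

This gives the KKT block system:
  [ Q   A^T ] [ x     ]   [-c ]
  [ A    0  ] [ lambda ] = [ b ]

Solving the linear system:
  x*      = (-0.8568, 2.3718, -1.2286)
  lambda* = (-0.0081, -4.2517)
  f(x*)   = 20.1824

x* = (-0.8568, 2.3718, -1.2286), lambda* = (-0.0081, -4.2517)
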